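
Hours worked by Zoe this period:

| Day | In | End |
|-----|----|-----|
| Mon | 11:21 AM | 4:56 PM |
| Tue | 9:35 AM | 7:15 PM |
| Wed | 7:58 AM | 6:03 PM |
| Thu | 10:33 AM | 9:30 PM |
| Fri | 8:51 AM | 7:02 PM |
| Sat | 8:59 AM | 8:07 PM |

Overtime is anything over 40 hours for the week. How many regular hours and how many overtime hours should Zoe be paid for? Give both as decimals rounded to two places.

Mon: 11:21 AM–4:56 PM = 5 h 35 min
Tue: 9:35 AM–7:15 PM = 9 h 40 min
Wed: 7:58 AM–6:03 PM = 10 h 5 min
Thu: 10:33 AM–9:30 PM = 10 h 57 min
Fri: 8:51 AM–7:02 PM = 10 h 11 min
Sat: 8:59 AM–8:07 PM = 11 h 8 min
Total worked: 57 h 36 min = 57.60 h.
Threshold 40 h → overtime 17 h 36 min, regular 40 h 0 min.

Regular 40.00 hours, overtime 17.60 hours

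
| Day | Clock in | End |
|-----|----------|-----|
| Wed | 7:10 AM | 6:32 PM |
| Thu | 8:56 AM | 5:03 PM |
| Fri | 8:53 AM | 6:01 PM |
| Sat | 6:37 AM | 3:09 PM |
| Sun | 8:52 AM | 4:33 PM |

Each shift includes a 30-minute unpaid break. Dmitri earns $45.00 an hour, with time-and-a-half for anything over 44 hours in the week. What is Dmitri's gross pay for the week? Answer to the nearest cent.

$1905.00

Wed: 7:10 AM–6:32 PM = 11 h 22 min; less 30 min break → 10 h 52 min
Thu: 8:56 AM–5:03 PM = 8 h 7 min; less 30 min break → 7 h 37 min
Fri: 8:53 AM–6:01 PM = 9 h 8 min; less 30 min break → 8 h 38 min
Sat: 6:37 AM–3:09 PM = 8 h 32 min; less 30 min break → 8 h 2 min
Sun: 8:52 AM–4:33 PM = 7 h 41 min; less 30 min break → 7 h 11 min
Total worked: 42 h 20 min = 2540 min.
Regular 42 h 20 min = 2540 min at $45.00/h; overtime 0 h 0 min = 0 min at $67.50/h.
Pay = (2540 × $45.00 + 0 × $67.50) ÷ 60 = $1905.00.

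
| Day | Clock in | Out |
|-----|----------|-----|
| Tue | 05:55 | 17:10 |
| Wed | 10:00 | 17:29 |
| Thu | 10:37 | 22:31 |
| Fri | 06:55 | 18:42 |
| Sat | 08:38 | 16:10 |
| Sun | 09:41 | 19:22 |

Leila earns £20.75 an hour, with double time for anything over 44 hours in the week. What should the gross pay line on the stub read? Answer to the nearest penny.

£1561.78

Tue: 05:55–17:10 = 11 h 15 min
Wed: 10:00–17:29 = 7 h 29 min
Thu: 10:37–22:31 = 11 h 54 min
Fri: 06:55–18:42 = 11 h 47 min
Sat: 08:38–16:10 = 7 h 32 min
Sun: 09:41–19:22 = 9 h 41 min
Total worked: 59 h 38 min = 3578 min.
Regular 44 h 0 min = 2640 min at £20.75/h; overtime 15 h 38 min = 938 min at £41.50/h.
Pay = (2640 × £20.75 + 938 × £41.50) ÷ 60 = £1561.78.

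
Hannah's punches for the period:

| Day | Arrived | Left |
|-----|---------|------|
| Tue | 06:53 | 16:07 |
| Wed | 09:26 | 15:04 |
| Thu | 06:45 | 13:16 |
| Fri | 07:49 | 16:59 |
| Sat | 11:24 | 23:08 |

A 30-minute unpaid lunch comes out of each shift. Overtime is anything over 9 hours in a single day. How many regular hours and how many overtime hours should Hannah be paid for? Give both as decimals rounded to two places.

Tue: 06:53–16:07 = 9 h 14 min; less 30 min break → 8 h 44 min
Wed: 09:26–15:04 = 5 h 38 min; less 30 min break → 5 h 8 min
Thu: 06:45–13:16 = 6 h 31 min; less 30 min break → 6 h 1 min
Fri: 07:49–16:59 = 9 h 10 min; less 30 min break → 8 h 40 min
Sat: 11:24–23:08 = 11 h 44 min; less 30 min break → 11 h 14 min
Tue reg 8 h 44 min / OT 0 h 0 min; Wed reg 5 h 8 min / OT 0 h 0 min; Thu reg 6 h 1 min / OT 0 h 0 min; Fri reg 8 h 40 min / OT 0 h 0 min; Sat reg 9 h 0 min / OT 2 h 14 min.
Totals: regular 37 h 33 min, overtime 2 h 14 min.

Regular 37.55 hours, overtime 2.23 hours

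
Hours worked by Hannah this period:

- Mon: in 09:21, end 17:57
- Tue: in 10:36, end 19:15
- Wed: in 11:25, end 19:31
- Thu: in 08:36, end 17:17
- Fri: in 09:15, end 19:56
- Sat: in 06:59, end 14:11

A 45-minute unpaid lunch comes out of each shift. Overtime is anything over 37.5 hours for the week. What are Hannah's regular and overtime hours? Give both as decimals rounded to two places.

Mon: 09:21–17:57 = 8 h 36 min; less 45 min break → 7 h 51 min
Tue: 10:36–19:15 = 8 h 39 min; less 45 min break → 7 h 54 min
Wed: 11:25–19:31 = 8 h 6 min; less 45 min break → 7 h 21 min
Thu: 08:36–17:17 = 8 h 41 min; less 45 min break → 7 h 56 min
Fri: 09:15–19:56 = 10 h 41 min; less 45 min break → 9 h 56 min
Sat: 06:59–14:11 = 7 h 12 min; less 45 min break → 6 h 27 min
Total worked: 47 h 25 min = 47.42 h.
Threshold 37.5 h → overtime 9 h 55 min, regular 37 h 30 min.

Regular 37.50 hours, overtime 9.92 hours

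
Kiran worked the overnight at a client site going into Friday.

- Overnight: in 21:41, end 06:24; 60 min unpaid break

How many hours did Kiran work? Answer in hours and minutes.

Overnight: 21:41 → midnight = 2 h 19 min; midnight → 06:24 = 6 h 24 min; span 8 h 43 min; less 60 min break → 7 h 43 min

7 h 43 min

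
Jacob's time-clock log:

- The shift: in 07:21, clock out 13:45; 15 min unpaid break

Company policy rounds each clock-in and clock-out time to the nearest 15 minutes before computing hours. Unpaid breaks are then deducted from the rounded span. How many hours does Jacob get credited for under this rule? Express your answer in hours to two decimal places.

6.25 hours

The shift: in 07:21→07:15, out 13:45→13:45; 6 h 30 min − 15 min = 6 h 15 min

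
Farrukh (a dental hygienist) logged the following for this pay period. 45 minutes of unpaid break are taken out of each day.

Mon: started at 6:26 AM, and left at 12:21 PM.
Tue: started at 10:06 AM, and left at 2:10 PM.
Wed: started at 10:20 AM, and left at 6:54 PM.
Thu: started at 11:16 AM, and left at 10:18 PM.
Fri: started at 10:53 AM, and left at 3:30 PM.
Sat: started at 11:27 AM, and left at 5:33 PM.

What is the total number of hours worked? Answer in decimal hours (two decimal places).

Mon: 6:26 AM–12:21 PM = 5 h 55 min; less 45 min break → 5 h 10 min
Tue: 10:06 AM–2:10 PM = 4 h 4 min; less 45 min break → 3 h 19 min
Wed: 10:20 AM–6:54 PM = 8 h 34 min; less 45 min break → 7 h 49 min
Thu: 11:16 AM–10:18 PM = 11 h 2 min; less 45 min break → 10 h 17 min
Fri: 10:53 AM–3:30 PM = 4 h 37 min; less 45 min break → 3 h 52 min
Sat: 11:27 AM–5:33 PM = 6 h 6 min; less 45 min break → 5 h 21 min
Total: 5 h 10 min + 3 h 19 min + 7 h 49 min + 10 h 17 min + 3 h 52 min + 5 h 21 min = 35 h 48 min.

35.80 hours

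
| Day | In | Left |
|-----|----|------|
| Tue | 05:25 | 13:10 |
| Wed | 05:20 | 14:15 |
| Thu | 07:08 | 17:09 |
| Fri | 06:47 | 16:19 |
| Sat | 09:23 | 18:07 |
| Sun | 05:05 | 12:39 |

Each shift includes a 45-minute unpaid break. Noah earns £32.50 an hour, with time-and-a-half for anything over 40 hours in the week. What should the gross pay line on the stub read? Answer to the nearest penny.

Tue: 05:25–13:10 = 7 h 45 min; less 45 min break → 7 h 0 min
Wed: 05:20–14:15 = 8 h 55 min; less 45 min break → 8 h 10 min
Thu: 07:08–17:09 = 10 h 1 min; less 45 min break → 9 h 16 min
Fri: 06:47–16:19 = 9 h 32 min; less 45 min break → 8 h 47 min
Sat: 09:23–18:07 = 8 h 44 min; less 45 min break → 7 h 59 min
Sun: 05:05–12:39 = 7 h 34 min; less 45 min break → 6 h 49 min
Total worked: 48 h 1 min = 2881 min.
Regular 40 h 0 min = 2400 min at £32.50/h; overtime 8 h 1 min = 481 min at £48.75/h.
Pay = (2400 × £32.50 + 481 × £48.75) ÷ 60 = £1690.81.

£1690.81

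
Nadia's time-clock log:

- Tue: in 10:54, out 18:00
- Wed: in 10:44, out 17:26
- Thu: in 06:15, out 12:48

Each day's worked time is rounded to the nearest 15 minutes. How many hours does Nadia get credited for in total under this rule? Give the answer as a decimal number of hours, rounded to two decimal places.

Tue: 10:54–18:00 = 7 h 6 min → rounds to 7 h 0 min
Wed: 10:44–17:26 = 6 h 42 min → rounds to 6 h 45 min
Thu: 06:15–12:48 = 6 h 33 min → rounds to 6 h 30 min
Total credited: 20 h 15 min.

20.25 hours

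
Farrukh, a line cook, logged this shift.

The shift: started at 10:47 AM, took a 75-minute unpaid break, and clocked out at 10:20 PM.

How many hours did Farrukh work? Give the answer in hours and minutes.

The shift: 10:47 AM–10:20 PM = 11 h 33 min; less 75 min break → 10 h 18 min

10 h 18 min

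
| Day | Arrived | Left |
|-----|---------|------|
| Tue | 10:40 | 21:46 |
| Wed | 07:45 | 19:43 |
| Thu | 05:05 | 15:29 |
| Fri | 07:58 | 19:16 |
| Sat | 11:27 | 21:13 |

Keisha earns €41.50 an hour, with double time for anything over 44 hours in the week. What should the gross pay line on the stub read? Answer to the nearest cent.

€2700.27

Tue: 10:40–21:46 = 11 h 6 min
Wed: 07:45–19:43 = 11 h 58 min
Thu: 05:05–15:29 = 10 h 24 min
Fri: 07:58–19:16 = 11 h 18 min
Sat: 11:27–21:13 = 9 h 46 min
Total worked: 54 h 32 min = 3272 min.
Regular 44 h 0 min = 2640 min at €41.50/h; overtime 10 h 32 min = 632 min at €83.00/h.
Pay = (2640 × €41.50 + 632 × €83.00) ÷ 60 = €2700.27.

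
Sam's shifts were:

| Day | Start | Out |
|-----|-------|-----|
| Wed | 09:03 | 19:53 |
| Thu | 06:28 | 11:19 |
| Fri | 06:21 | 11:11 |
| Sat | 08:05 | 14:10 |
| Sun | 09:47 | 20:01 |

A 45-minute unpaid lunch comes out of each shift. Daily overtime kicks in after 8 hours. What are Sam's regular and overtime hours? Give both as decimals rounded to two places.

Wed: 09:03–19:53 = 10 h 50 min; less 45 min break → 10 h 5 min
Thu: 06:28–11:19 = 4 h 51 min; less 45 min break → 4 h 6 min
Fri: 06:21–11:11 = 4 h 50 min; less 45 min break → 4 h 5 min
Sat: 08:05–14:10 = 6 h 5 min; less 45 min break → 5 h 20 min
Sun: 09:47–20:01 = 10 h 14 min; less 45 min break → 9 h 29 min
Wed reg 8 h 0 min / OT 2 h 5 min; Thu reg 4 h 6 min / OT 0 h 0 min; Fri reg 4 h 5 min / OT 0 h 0 min; Sat reg 5 h 20 min / OT 0 h 0 min; Sun reg 8 h 0 min / OT 1 h 29 min.
Totals: regular 29 h 31 min, overtime 3 h 34 min.

Regular 29.52 hours, overtime 3.57 hours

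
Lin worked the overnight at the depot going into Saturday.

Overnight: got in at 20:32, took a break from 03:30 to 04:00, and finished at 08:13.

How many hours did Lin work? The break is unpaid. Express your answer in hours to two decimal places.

Overnight: 20:32 → midnight = 3 h 28 min; midnight → 08:13 = 8 h 13 min; span 11 h 41 min; less 30 min break → 11 h 11 min

11.18 hours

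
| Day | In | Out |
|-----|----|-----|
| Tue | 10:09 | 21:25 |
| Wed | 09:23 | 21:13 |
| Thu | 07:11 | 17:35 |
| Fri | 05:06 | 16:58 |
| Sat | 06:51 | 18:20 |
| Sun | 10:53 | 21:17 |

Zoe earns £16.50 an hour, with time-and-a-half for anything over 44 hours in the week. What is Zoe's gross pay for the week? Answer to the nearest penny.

Tue: 10:09–21:25 = 11 h 16 min
Wed: 09:23–21:13 = 11 h 50 min
Thu: 07:11–17:35 = 10 h 24 min
Fri: 05:06–16:58 = 11 h 52 min
Sat: 06:51–18:20 = 11 h 29 min
Sun: 10:53–21:17 = 10 h 24 min
Total worked: 67 h 15 min = 4035 min.
Regular 44 h 0 min = 2640 min at £16.50/h; overtime 23 h 15 min = 1395 min at £24.75/h.
Pay = (2640 × £16.50 + 1395 × £24.75) ÷ 60 = £1301.44.

£1301.44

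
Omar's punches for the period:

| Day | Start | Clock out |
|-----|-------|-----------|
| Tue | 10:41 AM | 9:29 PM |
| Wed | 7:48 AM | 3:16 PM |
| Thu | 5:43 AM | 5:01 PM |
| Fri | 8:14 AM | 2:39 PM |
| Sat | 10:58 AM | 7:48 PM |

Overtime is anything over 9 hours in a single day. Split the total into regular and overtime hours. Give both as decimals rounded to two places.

Tue: 10:41 AM–9:29 PM = 10 h 48 min
Wed: 7:48 AM–3:16 PM = 7 h 28 min
Thu: 5:43 AM–5:01 PM = 11 h 18 min
Fri: 8:14 AM–2:39 PM = 6 h 25 min
Sat: 10:58 AM–7:48 PM = 8 h 50 min
Tue reg 9 h 0 min / OT 1 h 48 min; Wed reg 7 h 28 min / OT 0 h 0 min; Thu reg 9 h 0 min / OT 2 h 18 min; Fri reg 6 h 25 min / OT 0 h 0 min; Sat reg 8 h 50 min / OT 0 h 0 min.
Totals: regular 40 h 43 min, overtime 4 h 6 min.

Regular 40.72 hours, overtime 4.10 hours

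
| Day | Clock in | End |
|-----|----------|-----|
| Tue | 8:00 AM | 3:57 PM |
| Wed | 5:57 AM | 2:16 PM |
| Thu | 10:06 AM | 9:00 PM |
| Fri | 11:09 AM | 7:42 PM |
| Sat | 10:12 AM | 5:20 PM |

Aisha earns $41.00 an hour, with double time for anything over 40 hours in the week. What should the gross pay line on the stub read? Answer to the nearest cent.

Tue: 8:00 AM–3:57 PM = 7 h 57 min
Wed: 5:57 AM–2:16 PM = 8 h 19 min
Thu: 10:06 AM–9:00 PM = 10 h 54 min
Fri: 11:09 AM–7:42 PM = 8 h 33 min
Sat: 10:12 AM–5:20 PM = 7 h 8 min
Total worked: 42 h 51 min = 2571 min.
Regular 40 h 0 min = 2400 min at $41.00/h; overtime 2 h 51 min = 171 min at $82.00/h.
Pay = (2400 × $41.00 + 171 × $82.00) ÷ 60 = $1873.70.

$1873.70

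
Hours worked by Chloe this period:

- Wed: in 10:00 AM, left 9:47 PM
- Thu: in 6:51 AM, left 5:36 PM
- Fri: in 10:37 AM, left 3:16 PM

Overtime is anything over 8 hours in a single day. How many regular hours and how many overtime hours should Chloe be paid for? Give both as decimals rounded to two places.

Wed: 10:00 AM–9:47 PM = 11 h 47 min
Thu: 6:51 AM–5:36 PM = 10 h 45 min
Fri: 10:37 AM–3:16 PM = 4 h 39 min
Wed reg 8 h 0 min / OT 3 h 47 min; Thu reg 8 h 0 min / OT 2 h 45 min; Fri reg 4 h 39 min / OT 0 h 0 min.
Totals: regular 20 h 39 min, overtime 6 h 32 min.

Regular 20.65 hours, overtime 6.53 hours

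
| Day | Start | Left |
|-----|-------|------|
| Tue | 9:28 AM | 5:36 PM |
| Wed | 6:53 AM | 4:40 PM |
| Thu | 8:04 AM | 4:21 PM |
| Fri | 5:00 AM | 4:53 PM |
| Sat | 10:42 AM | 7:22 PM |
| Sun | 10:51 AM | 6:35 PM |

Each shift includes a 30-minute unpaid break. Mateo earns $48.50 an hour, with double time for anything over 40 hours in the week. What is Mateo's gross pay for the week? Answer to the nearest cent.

Tue: 9:28 AM–5:36 PM = 8 h 8 min; less 30 min break → 7 h 38 min
Wed: 6:53 AM–4:40 PM = 9 h 47 min; less 30 min break → 9 h 17 min
Thu: 8:04 AM–4:21 PM = 8 h 17 min; less 30 min break → 7 h 47 min
Fri: 5:00 AM–4:53 PM = 11 h 53 min; less 30 min break → 11 h 23 min
Sat: 10:42 AM–7:22 PM = 8 h 40 min; less 30 min break → 8 h 10 min
Sun: 10:51 AM–6:35 PM = 7 h 44 min; less 30 min break → 7 h 14 min
Total worked: 51 h 29 min = 3089 min.
Regular 40 h 0 min = 2400 min at $48.50/h; overtime 11 h 29 min = 689 min at $97.00/h.
Pay = (2400 × $48.50 + 689 × $97.00) ÷ 60 = $3053.88.

$3053.88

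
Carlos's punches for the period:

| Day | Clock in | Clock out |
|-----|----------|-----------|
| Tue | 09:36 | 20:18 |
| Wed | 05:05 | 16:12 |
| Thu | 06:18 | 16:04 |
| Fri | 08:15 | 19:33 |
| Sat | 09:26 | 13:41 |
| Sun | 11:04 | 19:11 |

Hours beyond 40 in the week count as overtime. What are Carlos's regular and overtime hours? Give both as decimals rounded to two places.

Tue: 09:36–20:18 = 10 h 42 min
Wed: 05:05–16:12 = 11 h 7 min
Thu: 06:18–16:04 = 9 h 46 min
Fri: 08:15–19:33 = 11 h 18 min
Sat: 09:26–13:41 = 4 h 15 min
Sun: 11:04–19:11 = 8 h 7 min
Total worked: 55 h 15 min = 55.25 h.
Threshold 40 h → overtime 15 h 15 min, regular 40 h 0 min.

Regular 40.00 hours, overtime 15.25 hours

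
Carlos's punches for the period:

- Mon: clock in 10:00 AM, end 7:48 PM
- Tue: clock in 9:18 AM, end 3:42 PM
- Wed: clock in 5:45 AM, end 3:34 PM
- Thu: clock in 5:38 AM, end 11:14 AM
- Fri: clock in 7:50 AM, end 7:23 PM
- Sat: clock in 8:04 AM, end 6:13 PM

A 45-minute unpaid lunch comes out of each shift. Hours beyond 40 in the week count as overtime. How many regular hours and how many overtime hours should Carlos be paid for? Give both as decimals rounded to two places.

Regular 40.00 hours, overtime 8.82 hours

Mon: 10:00 AM–7:48 PM = 9 h 48 min; less 45 min break → 9 h 3 min
Tue: 9:18 AM–3:42 PM = 6 h 24 min; less 45 min break → 5 h 39 min
Wed: 5:45 AM–3:34 PM = 9 h 49 min; less 45 min break → 9 h 4 min
Thu: 5:38 AM–11:14 AM = 5 h 36 min; less 45 min break → 4 h 51 min
Fri: 7:50 AM–7:23 PM = 11 h 33 min; less 45 min break → 10 h 48 min
Sat: 8:04 AM–6:13 PM = 10 h 9 min; less 45 min break → 9 h 24 min
Total worked: 48 h 49 min = 48.82 h.
Threshold 40 h → overtime 8 h 49 min, regular 40 h 0 min.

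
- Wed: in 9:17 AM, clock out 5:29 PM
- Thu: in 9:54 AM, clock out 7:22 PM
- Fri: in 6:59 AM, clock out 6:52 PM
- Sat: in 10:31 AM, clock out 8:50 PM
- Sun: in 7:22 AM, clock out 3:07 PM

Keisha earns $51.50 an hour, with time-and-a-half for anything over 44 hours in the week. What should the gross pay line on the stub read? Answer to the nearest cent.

$2545.39

Wed: 9:17 AM–5:29 PM = 8 h 12 min
Thu: 9:54 AM–7:22 PM = 9 h 28 min
Fri: 6:59 AM–6:52 PM = 11 h 53 min
Sat: 10:31 AM–8:50 PM = 10 h 19 min
Sun: 7:22 AM–3:07 PM = 7 h 45 min
Total worked: 47 h 37 min = 2857 min.
Regular 44 h 0 min = 2640 min at $51.50/h; overtime 3 h 37 min = 217 min at $77.25/h.
Pay = (2640 × $51.50 + 217 × $77.25) ÷ 60 = $2545.39.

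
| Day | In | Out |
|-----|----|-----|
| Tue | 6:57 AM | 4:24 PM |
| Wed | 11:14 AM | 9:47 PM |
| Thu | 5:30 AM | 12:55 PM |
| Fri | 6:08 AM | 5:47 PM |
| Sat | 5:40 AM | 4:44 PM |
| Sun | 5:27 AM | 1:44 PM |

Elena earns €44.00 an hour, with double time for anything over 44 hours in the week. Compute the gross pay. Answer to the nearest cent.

€3204.67

Tue: 6:57 AM–4:24 PM = 9 h 27 min
Wed: 11:14 AM–9:47 PM = 10 h 33 min
Thu: 5:30 AM–12:55 PM = 7 h 25 min
Fri: 6:08 AM–5:47 PM = 11 h 39 min
Sat: 5:40 AM–4:44 PM = 11 h 4 min
Sun: 5:27 AM–1:44 PM = 8 h 17 min
Total worked: 58 h 25 min = 3505 min.
Regular 44 h 0 min = 2640 min at €44.00/h; overtime 14 h 25 min = 865 min at €88.00/h.
Pay = (2640 × €44.00 + 865 × €88.00) ÷ 60 = €3204.67.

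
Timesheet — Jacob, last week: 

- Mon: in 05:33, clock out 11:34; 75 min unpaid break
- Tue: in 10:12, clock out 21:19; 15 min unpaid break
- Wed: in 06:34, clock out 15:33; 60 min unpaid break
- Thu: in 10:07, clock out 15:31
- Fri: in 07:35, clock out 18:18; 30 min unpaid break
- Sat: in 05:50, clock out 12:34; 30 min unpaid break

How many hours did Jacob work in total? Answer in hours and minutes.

Mon: 05:33–11:34 = 6 h 1 min; less 75 min break → 4 h 46 min
Tue: 10:12–21:19 = 11 h 7 min; less 15 min break → 10 h 52 min
Wed: 06:34–15:33 = 8 h 59 min; less 60 min break → 7 h 59 min
Thu: 10:07–15:31 = 5 h 24 min
Fri: 07:35–18:18 = 10 h 43 min; less 30 min break → 10 h 13 min
Sat: 05:50–12:34 = 6 h 44 min; less 30 min break → 6 h 14 min
Total: 4 h 46 min + 10 h 52 min + 7 h 59 min + 5 h 24 min + 10 h 13 min + 6 h 14 min = 45 h 28 min.

45 h 28 min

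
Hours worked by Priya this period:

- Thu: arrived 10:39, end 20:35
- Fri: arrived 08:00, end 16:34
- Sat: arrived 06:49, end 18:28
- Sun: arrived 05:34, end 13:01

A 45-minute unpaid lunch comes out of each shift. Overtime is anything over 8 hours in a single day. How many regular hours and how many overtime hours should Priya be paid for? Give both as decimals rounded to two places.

Thu: 10:39–20:35 = 9 h 56 min; less 45 min break → 9 h 11 min
Fri: 08:00–16:34 = 8 h 34 min; less 45 min break → 7 h 49 min
Sat: 06:49–18:28 = 11 h 39 min; less 45 min break → 10 h 54 min
Sun: 05:34–13:01 = 7 h 27 min; less 45 min break → 6 h 42 min
Thu reg 8 h 0 min / OT 1 h 11 min; Fri reg 7 h 49 min / OT 0 h 0 min; Sat reg 8 h 0 min / OT 2 h 54 min; Sun reg 6 h 42 min / OT 0 h 0 min.
Totals: regular 30 h 31 min, overtime 4 h 5 min.

Regular 30.52 hours, overtime 4.08 hours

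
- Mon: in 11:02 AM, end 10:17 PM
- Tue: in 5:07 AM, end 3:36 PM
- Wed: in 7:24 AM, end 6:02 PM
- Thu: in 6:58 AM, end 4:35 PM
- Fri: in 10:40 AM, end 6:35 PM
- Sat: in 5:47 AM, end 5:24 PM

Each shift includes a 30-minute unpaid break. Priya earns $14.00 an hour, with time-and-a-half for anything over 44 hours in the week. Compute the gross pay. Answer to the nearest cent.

$920.85

Mon: 11:02 AM–10:17 PM = 11 h 15 min; less 30 min break → 10 h 45 min
Tue: 5:07 AM–3:36 PM = 10 h 29 min; less 30 min break → 9 h 59 min
Wed: 7:24 AM–6:02 PM = 10 h 38 min; less 30 min break → 10 h 8 min
Thu: 6:58 AM–4:35 PM = 9 h 37 min; less 30 min break → 9 h 7 min
Fri: 10:40 AM–6:35 PM = 7 h 55 min; less 30 min break → 7 h 25 min
Sat: 5:47 AM–5:24 PM = 11 h 37 min; less 30 min break → 11 h 7 min
Total worked: 58 h 31 min = 3511 min.
Regular 44 h 0 min = 2640 min at $14.00/h; overtime 14 h 31 min = 871 min at $21.00/h.
Pay = (2640 × $14.00 + 871 × $21.00) ÷ 60 = $920.85.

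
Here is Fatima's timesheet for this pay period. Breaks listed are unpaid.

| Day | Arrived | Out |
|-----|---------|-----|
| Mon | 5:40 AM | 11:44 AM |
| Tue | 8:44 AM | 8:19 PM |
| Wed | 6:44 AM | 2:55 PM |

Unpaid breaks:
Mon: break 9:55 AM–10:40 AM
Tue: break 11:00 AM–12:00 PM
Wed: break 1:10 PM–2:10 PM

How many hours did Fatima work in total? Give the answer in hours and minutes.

Mon: 5:40 AM–11:44 AM = 6 h 4 min; less 45 min break → 5 h 19 min
Tue: 8:44 AM–8:19 PM = 11 h 35 min; less 60 min break → 10 h 35 min
Wed: 6:44 AM–2:55 PM = 8 h 11 min; less 60 min break → 7 h 11 min
Total: 5 h 19 min + 10 h 35 min + 7 h 11 min = 23 h 5 min.

23 h 5 min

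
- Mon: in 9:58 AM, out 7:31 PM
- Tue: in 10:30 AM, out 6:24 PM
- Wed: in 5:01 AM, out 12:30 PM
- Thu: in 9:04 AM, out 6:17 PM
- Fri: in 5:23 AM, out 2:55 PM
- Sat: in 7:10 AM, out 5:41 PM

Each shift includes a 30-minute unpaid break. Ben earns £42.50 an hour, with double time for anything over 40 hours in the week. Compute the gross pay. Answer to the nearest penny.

Mon: 9:58 AM–7:31 PM = 9 h 33 min; less 30 min break → 9 h 3 min
Tue: 10:30 AM–6:24 PM = 7 h 54 min; less 30 min break → 7 h 24 min
Wed: 5:01 AM–12:30 PM = 7 h 29 min; less 30 min break → 6 h 59 min
Thu: 9:04 AM–6:17 PM = 9 h 13 min; less 30 min break → 8 h 43 min
Fri: 5:23 AM–2:55 PM = 9 h 32 min; less 30 min break → 9 h 2 min
Sat: 7:10 AM–5:41 PM = 10 h 31 min; less 30 min break → 10 h 1 min
Total worked: 51 h 12 min = 3072 min.
Regular 40 h 0 min = 2400 min at £42.50/h; overtime 11 h 12 min = 672 min at £85.00/h.
Pay = (2400 × £42.50 + 672 × £85.00) ÷ 60 = £2652.00.

£2652.00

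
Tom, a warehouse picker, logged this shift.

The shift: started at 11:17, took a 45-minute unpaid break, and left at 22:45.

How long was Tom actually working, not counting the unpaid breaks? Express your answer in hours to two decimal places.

10.72 hours

The shift: 11:17–22:45 = 11 h 28 min; less 45 min break → 10 h 43 min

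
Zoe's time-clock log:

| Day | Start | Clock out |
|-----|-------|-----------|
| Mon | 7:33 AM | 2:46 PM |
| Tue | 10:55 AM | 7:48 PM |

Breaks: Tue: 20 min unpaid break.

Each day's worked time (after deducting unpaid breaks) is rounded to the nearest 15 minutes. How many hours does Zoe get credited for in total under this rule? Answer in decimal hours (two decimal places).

15.75 hours

Mon: 7:33 AM–2:46 PM = 7 h 13 min → rounds to 7 h 15 min
Tue: 10:55 AM–7:48 PM = 8 h 53 min − 20 min = 8 h 33 min → rounds to 8 h 30 min
Total credited: 15 h 45 min.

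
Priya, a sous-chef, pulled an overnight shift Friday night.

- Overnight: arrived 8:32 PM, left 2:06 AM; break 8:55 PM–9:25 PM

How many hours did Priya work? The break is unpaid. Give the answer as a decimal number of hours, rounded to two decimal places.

Overnight: 8:32 PM → midnight = 3 h 28 min; midnight → 2:06 AM = 2 h 6 min; span 5 h 34 min; less 30 min break → 5 h 4 min

5.07 hours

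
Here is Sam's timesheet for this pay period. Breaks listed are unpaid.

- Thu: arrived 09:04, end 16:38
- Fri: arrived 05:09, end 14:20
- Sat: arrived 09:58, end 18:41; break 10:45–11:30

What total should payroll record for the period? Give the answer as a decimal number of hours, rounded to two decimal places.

Thu: 09:04–16:38 = 7 h 34 min
Fri: 05:09–14:20 = 9 h 11 min
Sat: 09:58–18:41 = 8 h 43 min; less 45 min break → 7 h 58 min
Total: 7 h 34 min + 9 h 11 min + 7 h 58 min = 24 h 43 min.

24.72 hours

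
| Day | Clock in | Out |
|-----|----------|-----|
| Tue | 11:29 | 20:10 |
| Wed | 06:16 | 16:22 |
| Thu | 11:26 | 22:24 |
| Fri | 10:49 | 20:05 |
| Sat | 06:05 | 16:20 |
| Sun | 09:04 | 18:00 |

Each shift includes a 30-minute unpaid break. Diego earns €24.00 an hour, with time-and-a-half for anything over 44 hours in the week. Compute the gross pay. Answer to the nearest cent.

€1459.20

Tue: 11:29–20:10 = 8 h 41 min; less 30 min break → 8 h 11 min
Wed: 06:16–16:22 = 10 h 6 min; less 30 min break → 9 h 36 min
Thu: 11:26–22:24 = 10 h 58 min; less 30 min break → 10 h 28 min
Fri: 10:49–20:05 = 9 h 16 min; less 30 min break → 8 h 46 min
Sat: 06:05–16:20 = 10 h 15 min; less 30 min break → 9 h 45 min
Sun: 09:04–18:00 = 8 h 56 min; less 30 min break → 8 h 26 min
Total worked: 55 h 12 min = 3312 min.
Regular 44 h 0 min = 2640 min at €24.00/h; overtime 11 h 12 min = 672 min at €36.00/h.
Pay = (2640 × €24.00 + 672 × €36.00) ÷ 60 = €1459.20.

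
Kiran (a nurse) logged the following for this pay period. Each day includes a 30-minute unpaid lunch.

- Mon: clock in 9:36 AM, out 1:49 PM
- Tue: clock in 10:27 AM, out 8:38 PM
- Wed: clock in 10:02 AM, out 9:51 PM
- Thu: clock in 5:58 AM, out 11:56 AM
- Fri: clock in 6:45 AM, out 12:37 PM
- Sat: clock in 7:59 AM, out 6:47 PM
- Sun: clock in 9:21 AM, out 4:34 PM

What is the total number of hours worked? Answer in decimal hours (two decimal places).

Mon: 9:36 AM–1:49 PM = 4 h 13 min; less 30 min break → 3 h 43 min
Tue: 10:27 AM–8:38 PM = 10 h 11 min; less 30 min break → 9 h 41 min
Wed: 10:02 AM–9:51 PM = 11 h 49 min; less 30 min break → 11 h 19 min
Thu: 5:58 AM–11:56 AM = 5 h 58 min; less 30 min break → 5 h 28 min
Fri: 6:45 AM–12:37 PM = 5 h 52 min; less 30 min break → 5 h 22 min
Sat: 7:59 AM–6:47 PM = 10 h 48 min; less 30 min break → 10 h 18 min
Sun: 9:21 AM–4:34 PM = 7 h 13 min; less 30 min break → 6 h 43 min
Total: 3 h 43 min + 9 h 41 min + 11 h 19 min + 5 h 28 min + 5 h 22 min + 10 h 18 min + 6 h 43 min = 52 h 34 min.

52.57 hours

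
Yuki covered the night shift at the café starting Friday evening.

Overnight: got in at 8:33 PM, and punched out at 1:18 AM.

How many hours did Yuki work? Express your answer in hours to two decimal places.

Overnight: 8:33 PM → midnight = 3 h 27 min; midnight → 1:18 AM = 1 h 18 min; span 4 h 45 min

4.75 hours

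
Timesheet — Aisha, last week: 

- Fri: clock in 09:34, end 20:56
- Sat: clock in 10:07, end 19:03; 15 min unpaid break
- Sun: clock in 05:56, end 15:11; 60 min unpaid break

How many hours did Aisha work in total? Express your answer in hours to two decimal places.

28.30 hours

Fri: 09:34–20:56 = 11 h 22 min
Sat: 10:07–19:03 = 8 h 56 min; less 15 min break → 8 h 41 min
Sun: 05:56–15:11 = 9 h 15 min; less 60 min break → 8 h 15 min
Total: 11 h 22 min + 8 h 41 min + 8 h 15 min = 28 h 18 min.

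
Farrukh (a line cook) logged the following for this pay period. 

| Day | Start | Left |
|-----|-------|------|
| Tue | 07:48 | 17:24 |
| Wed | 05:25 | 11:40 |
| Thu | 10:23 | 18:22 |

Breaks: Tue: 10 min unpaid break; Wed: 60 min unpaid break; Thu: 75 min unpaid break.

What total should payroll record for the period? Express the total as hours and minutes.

Tue: 07:48–17:24 = 9 h 36 min; less 10 min break → 9 h 26 min
Wed: 05:25–11:40 = 6 h 15 min; less 60 min break → 5 h 15 min
Thu: 10:23–18:22 = 7 h 59 min; less 75 min break → 6 h 44 min
Total: 9 h 26 min + 5 h 15 min + 6 h 44 min = 21 h 25 min.

21 h 25 min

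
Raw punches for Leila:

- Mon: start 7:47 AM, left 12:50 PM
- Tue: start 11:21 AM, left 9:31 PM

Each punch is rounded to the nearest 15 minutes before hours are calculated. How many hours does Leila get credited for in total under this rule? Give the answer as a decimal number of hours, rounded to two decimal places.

Mon: in 7:47 AM→7:45 AM, out 12:50 PM→12:45 PM; 5 h 0 min
Tue: in 11:21 AM→11:15 AM, out 9:31 PM→9:30 PM; 10 h 15 min
Total credited: 15 h 15 min.

15.25 hours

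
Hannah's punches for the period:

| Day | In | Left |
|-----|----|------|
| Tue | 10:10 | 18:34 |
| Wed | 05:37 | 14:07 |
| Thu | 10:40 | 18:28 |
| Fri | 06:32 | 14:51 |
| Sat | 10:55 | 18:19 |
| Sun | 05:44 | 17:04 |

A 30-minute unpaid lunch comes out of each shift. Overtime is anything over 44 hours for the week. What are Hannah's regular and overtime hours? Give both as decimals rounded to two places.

Tue: 10:10–18:34 = 8 h 24 min; less 30 min break → 7 h 54 min
Wed: 05:37–14:07 = 8 h 30 min; less 30 min break → 8 h 0 min
Thu: 10:40–18:28 = 7 h 48 min; less 30 min break → 7 h 18 min
Fri: 06:32–14:51 = 8 h 19 min; less 30 min break → 7 h 49 min
Sat: 10:55–18:19 = 7 h 24 min; less 30 min break → 6 h 54 min
Sun: 05:44–17:04 = 11 h 20 min; less 30 min break → 10 h 50 min
Total worked: 48 h 45 min = 48.75 h.
Threshold 44 h → overtime 4 h 45 min, regular 44 h 0 min.

Regular 44.00 hours, overtime 4.75 hours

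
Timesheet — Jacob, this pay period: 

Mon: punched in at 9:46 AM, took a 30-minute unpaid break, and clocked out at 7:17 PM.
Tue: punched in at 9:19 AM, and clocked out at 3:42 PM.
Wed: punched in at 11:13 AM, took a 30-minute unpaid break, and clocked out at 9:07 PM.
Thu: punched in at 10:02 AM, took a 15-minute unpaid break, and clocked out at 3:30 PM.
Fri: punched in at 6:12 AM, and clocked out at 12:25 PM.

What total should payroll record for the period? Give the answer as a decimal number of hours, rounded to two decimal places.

Mon: 9:46 AM–7:17 PM = 9 h 31 min; less 30 min break → 9 h 1 min
Tue: 9:19 AM–3:42 PM = 6 h 23 min
Wed: 11:13 AM–9:07 PM = 9 h 54 min; less 30 min break → 9 h 24 min
Thu: 10:02 AM–3:30 PM = 5 h 28 min; less 15 min break → 5 h 13 min
Fri: 6:12 AM–12:25 PM = 6 h 13 min
Total: 9 h 1 min + 6 h 23 min + 9 h 24 min + 5 h 13 min + 6 h 13 min = 36 h 14 min.

36.23 hours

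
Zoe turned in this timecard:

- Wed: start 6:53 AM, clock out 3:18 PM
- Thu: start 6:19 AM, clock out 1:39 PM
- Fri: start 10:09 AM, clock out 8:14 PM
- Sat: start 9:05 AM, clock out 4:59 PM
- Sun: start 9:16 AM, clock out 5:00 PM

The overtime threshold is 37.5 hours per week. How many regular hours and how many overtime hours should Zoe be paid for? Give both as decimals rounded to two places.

Regular 37.50 hours, overtime 3.97 hours

Wed: 6:53 AM–3:18 PM = 8 h 25 min
Thu: 6:19 AM–1:39 PM = 7 h 20 min
Fri: 10:09 AM–8:14 PM = 10 h 5 min
Sat: 9:05 AM–4:59 PM = 7 h 54 min
Sun: 9:16 AM–5:00 PM = 7 h 44 min
Total worked: 41 h 28 min = 41.47 h.
Threshold 37.5 h → overtime 3 h 58 min, regular 37 h 30 min.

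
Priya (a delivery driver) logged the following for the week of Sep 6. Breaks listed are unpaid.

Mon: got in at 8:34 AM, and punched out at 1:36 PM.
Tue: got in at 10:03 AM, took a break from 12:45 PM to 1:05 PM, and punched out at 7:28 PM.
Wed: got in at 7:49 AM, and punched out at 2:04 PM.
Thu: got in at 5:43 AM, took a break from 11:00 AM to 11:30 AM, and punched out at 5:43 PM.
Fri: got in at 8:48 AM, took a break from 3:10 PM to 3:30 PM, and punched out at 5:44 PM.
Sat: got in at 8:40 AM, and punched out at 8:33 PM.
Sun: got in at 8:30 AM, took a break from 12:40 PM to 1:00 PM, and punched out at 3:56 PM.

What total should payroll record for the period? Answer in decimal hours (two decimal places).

59.45 hours

Mon: 8:34 AM–1:36 PM = 5 h 2 min
Tue: 10:03 AM–7:28 PM = 9 h 25 min; less 20 min break → 9 h 5 min
Wed: 7:49 AM–2:04 PM = 6 h 15 min
Thu: 5:43 AM–5:43 PM = 12 h 0 min; less 30 min break → 11 h 30 min
Fri: 8:48 AM–5:44 PM = 8 h 56 min; less 20 min break → 8 h 36 min
Sat: 8:40 AM–8:33 PM = 11 h 53 min
Sun: 8:30 AM–3:56 PM = 7 h 26 min; less 20 min break → 7 h 6 min
Total: 5 h 2 min + 9 h 5 min + 6 h 15 min + 11 h 30 min + 8 h 36 min + 11 h 53 min + 7 h 6 min = 59 h 27 min.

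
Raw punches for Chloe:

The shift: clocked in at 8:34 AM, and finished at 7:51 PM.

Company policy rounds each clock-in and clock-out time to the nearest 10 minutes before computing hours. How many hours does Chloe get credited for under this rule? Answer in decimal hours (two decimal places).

11.33 hours

The shift: in 8:34 AM→8:30 AM, out 7:51 PM→7:50 PM; 11 h 20 min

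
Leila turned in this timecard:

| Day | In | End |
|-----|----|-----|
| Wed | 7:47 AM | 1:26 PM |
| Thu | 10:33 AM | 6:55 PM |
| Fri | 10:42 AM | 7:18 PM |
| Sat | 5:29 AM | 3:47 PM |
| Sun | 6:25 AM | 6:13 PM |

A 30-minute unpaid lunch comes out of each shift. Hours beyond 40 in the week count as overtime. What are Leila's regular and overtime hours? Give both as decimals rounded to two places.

Wed: 7:47 AM–1:26 PM = 5 h 39 min; less 30 min break → 5 h 9 min
Thu: 10:33 AM–6:55 PM = 8 h 22 min; less 30 min break → 7 h 52 min
Fri: 10:42 AM–7:18 PM = 8 h 36 min; less 30 min break → 8 h 6 min
Sat: 5:29 AM–3:47 PM = 10 h 18 min; less 30 min break → 9 h 48 min
Sun: 6:25 AM–6:13 PM = 11 h 48 min; less 30 min break → 11 h 18 min
Total worked: 42 h 13 min = 42.22 h.
Threshold 40 h → overtime 2 h 13 min, regular 40 h 0 min.

Regular 40.00 hours, overtime 2.22 hours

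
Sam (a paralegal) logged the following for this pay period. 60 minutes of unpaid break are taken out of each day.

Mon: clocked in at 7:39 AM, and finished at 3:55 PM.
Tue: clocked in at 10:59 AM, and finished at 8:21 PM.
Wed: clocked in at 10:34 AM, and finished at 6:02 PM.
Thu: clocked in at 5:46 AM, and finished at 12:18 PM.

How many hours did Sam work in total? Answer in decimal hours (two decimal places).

Mon: 7:39 AM–3:55 PM = 8 h 16 min; less 60 min break → 7 h 16 min
Tue: 10:59 AM–8:21 PM = 9 h 22 min; less 60 min break → 8 h 22 min
Wed: 10:34 AM–6:02 PM = 7 h 28 min; less 60 min break → 6 h 28 min
Thu: 5:46 AM–12:18 PM = 6 h 32 min; less 60 min break → 5 h 32 min
Total: 7 h 16 min + 8 h 22 min + 6 h 28 min + 5 h 32 min = 27 h 38 min.

27.63 hours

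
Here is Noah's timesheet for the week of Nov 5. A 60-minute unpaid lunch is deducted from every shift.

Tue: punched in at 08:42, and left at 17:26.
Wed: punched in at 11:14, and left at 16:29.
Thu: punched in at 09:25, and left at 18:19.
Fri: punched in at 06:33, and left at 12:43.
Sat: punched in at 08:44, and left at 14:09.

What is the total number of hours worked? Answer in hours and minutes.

29 h 28 min

Tue: 08:42–17:26 = 8 h 44 min; less 60 min break → 7 h 44 min
Wed: 11:14–16:29 = 5 h 15 min; less 60 min break → 4 h 15 min
Thu: 09:25–18:19 = 8 h 54 min; less 60 min break → 7 h 54 min
Fri: 06:33–12:43 = 6 h 10 min; less 60 min break → 5 h 10 min
Sat: 08:44–14:09 = 5 h 25 min; less 60 min break → 4 h 25 min
Total: 7 h 44 min + 4 h 15 min + 7 h 54 min + 5 h 10 min + 4 h 25 min = 29 h 28 min.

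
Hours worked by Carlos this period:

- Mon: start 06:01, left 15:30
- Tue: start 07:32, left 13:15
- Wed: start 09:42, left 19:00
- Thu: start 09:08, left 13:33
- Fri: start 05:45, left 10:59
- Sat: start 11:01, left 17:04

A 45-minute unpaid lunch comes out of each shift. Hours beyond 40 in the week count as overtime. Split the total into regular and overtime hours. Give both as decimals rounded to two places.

Regular 35.70 hours, overtime 0.00 hours

Mon: 06:01–15:30 = 9 h 29 min; less 45 min break → 8 h 44 min
Tue: 07:32–13:15 = 5 h 43 min; less 45 min break → 4 h 58 min
Wed: 09:42–19:00 = 9 h 18 min; less 45 min break → 8 h 33 min
Thu: 09:08–13:33 = 4 h 25 min; less 45 min break → 3 h 40 min
Fri: 05:45–10:59 = 5 h 14 min; less 45 min break → 4 h 29 min
Sat: 11:01–17:04 = 6 h 3 min; less 45 min break → 5 h 18 min
Total worked: 35 h 42 min = 35.70 h.
Threshold 40 h → overtime 0 h 0 min, regular 35 h 42 min.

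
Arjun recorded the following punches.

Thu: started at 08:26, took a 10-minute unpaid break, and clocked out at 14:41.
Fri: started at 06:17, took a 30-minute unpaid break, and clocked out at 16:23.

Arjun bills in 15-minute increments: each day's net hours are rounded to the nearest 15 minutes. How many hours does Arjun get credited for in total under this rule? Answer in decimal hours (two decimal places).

15.50 hours

Thu: 08:26–14:41 = 6 h 15 min − 10 min = 6 h 5 min → rounds to 6 h 0 min
Fri: 06:17–16:23 = 10 h 6 min − 30 min = 9 h 36 min → rounds to 9 h 30 min
Total credited: 15 h 30 min.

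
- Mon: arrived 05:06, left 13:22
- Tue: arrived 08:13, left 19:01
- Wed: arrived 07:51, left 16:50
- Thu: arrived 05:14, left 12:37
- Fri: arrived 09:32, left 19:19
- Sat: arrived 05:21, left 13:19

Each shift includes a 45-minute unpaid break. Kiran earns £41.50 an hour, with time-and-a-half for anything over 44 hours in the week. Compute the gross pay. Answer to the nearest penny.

£2117.54

Mon: 05:06–13:22 = 8 h 16 min; less 45 min break → 7 h 31 min
Tue: 08:13–19:01 = 10 h 48 min; less 45 min break → 10 h 3 min
Wed: 07:51–16:50 = 8 h 59 min; less 45 min break → 8 h 14 min
Thu: 05:14–12:37 = 7 h 23 min; less 45 min break → 6 h 38 min
Fri: 09:32–19:19 = 9 h 47 min; less 45 min break → 9 h 2 min
Sat: 05:21–13:19 = 7 h 58 min; less 45 min break → 7 h 13 min
Total worked: 48 h 41 min = 2921 min.
Regular 44 h 0 min = 2640 min at £41.50/h; overtime 4 h 41 min = 281 min at £62.25/h.
Pay = (2640 × £41.50 + 281 × £62.25) ÷ 60 = £2117.54.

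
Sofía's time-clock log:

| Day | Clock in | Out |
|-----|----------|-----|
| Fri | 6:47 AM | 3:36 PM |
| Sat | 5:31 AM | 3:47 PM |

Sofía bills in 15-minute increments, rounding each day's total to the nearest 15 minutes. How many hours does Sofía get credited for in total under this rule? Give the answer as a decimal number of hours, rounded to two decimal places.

19.00 hours

Fri: 6:47 AM–3:36 PM = 8 h 49 min → rounds to 8 h 45 min
Sat: 5:31 AM–3:47 PM = 10 h 16 min → rounds to 10 h 15 min
Total credited: 19 h 0 min.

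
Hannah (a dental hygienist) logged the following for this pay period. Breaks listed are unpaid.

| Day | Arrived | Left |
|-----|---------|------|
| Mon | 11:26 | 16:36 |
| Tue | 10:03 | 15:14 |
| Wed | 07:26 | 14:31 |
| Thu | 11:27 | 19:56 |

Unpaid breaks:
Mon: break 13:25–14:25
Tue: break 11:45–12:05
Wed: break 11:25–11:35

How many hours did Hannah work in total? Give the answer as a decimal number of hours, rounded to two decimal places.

24.42 hours

Mon: 11:26–16:36 = 5 h 10 min; less 60 min break → 4 h 10 min
Tue: 10:03–15:14 = 5 h 11 min; less 20 min break → 4 h 51 min
Wed: 07:26–14:31 = 7 h 5 min; less 10 min break → 6 h 55 min
Thu: 11:27–19:56 = 8 h 29 min
Total: 4 h 10 min + 4 h 51 min + 6 h 55 min + 8 h 29 min = 24 h 25 min.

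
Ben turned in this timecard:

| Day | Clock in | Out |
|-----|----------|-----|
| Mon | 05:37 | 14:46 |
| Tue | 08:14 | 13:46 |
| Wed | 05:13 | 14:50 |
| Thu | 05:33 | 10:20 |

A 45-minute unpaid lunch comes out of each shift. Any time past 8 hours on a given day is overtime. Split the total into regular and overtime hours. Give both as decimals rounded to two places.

Regular 24.82 hours, overtime 1.27 hours

Mon: 05:37–14:46 = 9 h 9 min; less 45 min break → 8 h 24 min
Tue: 08:14–13:46 = 5 h 32 min; less 45 min break → 4 h 47 min
Wed: 05:13–14:50 = 9 h 37 min; less 45 min break → 8 h 52 min
Thu: 05:33–10:20 = 4 h 47 min; less 45 min break → 4 h 2 min
Mon reg 8 h 0 min / OT 0 h 24 min; Tue reg 4 h 47 min / OT 0 h 0 min; Wed reg 8 h 0 min / OT 0 h 52 min; Thu reg 4 h 2 min / OT 0 h 0 min.
Totals: regular 24 h 49 min, overtime 1 h 16 min.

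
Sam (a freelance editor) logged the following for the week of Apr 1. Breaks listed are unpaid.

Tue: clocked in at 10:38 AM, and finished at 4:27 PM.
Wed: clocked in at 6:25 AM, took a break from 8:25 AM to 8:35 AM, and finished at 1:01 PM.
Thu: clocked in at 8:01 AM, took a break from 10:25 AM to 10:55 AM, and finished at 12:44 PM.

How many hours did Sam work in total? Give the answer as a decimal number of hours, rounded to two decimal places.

16.47 hours

Tue: 10:38 AM–4:27 PM = 5 h 49 min
Wed: 6:25 AM–1:01 PM = 6 h 36 min; less 10 min break → 6 h 26 min
Thu: 8:01 AM–12:44 PM = 4 h 43 min; less 30 min break → 4 h 13 min
Total: 5 h 49 min + 6 h 26 min + 4 h 13 min = 16 h 28 min.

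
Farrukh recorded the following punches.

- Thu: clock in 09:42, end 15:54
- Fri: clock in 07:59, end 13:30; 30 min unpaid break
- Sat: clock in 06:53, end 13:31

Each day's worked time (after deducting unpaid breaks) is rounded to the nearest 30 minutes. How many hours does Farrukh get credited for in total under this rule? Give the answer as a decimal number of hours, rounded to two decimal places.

Thu: 09:42–15:54 = 6 h 12 min → rounds to 6 h 0 min
Fri: 07:59–13:30 = 5 h 31 min − 30 min = 5 h 1 min → rounds to 5 h 0 min
Sat: 06:53–13:31 = 6 h 38 min → rounds to 6 h 30 min
Total credited: 17 h 30 min.

17.50 hours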